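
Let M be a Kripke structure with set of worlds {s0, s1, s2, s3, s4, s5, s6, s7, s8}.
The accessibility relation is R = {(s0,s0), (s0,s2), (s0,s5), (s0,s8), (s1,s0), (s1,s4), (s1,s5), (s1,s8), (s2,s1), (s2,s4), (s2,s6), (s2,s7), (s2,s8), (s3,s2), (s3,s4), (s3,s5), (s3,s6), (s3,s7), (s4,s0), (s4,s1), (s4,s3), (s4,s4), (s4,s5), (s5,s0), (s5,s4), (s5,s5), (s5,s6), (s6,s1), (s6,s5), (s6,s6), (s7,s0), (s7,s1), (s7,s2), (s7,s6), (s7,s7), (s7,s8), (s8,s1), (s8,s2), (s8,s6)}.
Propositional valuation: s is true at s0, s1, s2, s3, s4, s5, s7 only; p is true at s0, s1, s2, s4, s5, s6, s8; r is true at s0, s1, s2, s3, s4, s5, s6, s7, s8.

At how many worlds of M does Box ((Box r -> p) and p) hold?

Let φ = Box ((Box r -> p) and p). Evaluate φ at each world:
  s0 (successors {s0, s2, s5, s8}): φ is true.
  s1 (successors {s0, s4, s5, s8}): φ is true.
  s2 (successors {s1, s4, s6, s7, s8}): φ is false.
  s3 (successors {s2, s4, s5, s6, s7}): φ is false.
  s4 (successors {s0, s1, s3, s4, s5}): φ is false.
  s5 (successors {s0, s4, s5, s6}): φ is true.
  s6 (successors {s1, s5, s6}): φ is true.
  s7 (successors {s0, s1, s2, s6, s7, s8}): φ is false.
  s8 (successors {s1, s2, s6}): φ is true.
For instance, at s8:
  At s8: Box ((Box r -> p) and p) requires (Box r -> p) and p at every successor {s1, s2, s6}.
      At s1: Box r -> p is true, p is true, so (Box r -> p) and p is true.
      At s2: Box r -> p is true, p is true, so (Box r -> p) and p is true.
      At s6: Box r -> p is true, p is true, so (Box r -> p) and p is true.
  So Box ((Box r -> p) and p) is true at s8.
Satisfying worlds: {s0, s1, s5, s6, s8}

5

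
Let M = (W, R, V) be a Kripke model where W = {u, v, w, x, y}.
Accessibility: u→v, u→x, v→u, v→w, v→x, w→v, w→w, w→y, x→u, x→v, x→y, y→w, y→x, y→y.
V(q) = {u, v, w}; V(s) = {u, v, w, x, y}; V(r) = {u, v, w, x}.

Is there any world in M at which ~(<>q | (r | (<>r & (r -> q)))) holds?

Let φ = ~(<>q | (r | (<>r & (r -> q)))). Evaluate φ at each world:
  u (successors {v, x}): φ is false.
  v (successors {u, w, x}): φ is false.
  w (successors {v, w, y}): φ is false.
  x (successors {u, v, y}): φ is false.
  y (successors {w, x, y}): φ is false.
For instance, at u:
  At u: <>q | (r | (<>r & (r -> q))) is true, so ~(<>q | (r | (<>r & (r -> q)))) is false.
    At u: <>q is true, r | (<>r & (r -> q)) is true, so <>q | (r | (<>r & (r -> q))) is true.
      At u: <>q requires q at some successor in {v, x}.
        q holds at v, so <>q is true at u.
      At u: r is true, <>r & (r -> q) is true, so r | (<>r & (r -> q)) is true.

No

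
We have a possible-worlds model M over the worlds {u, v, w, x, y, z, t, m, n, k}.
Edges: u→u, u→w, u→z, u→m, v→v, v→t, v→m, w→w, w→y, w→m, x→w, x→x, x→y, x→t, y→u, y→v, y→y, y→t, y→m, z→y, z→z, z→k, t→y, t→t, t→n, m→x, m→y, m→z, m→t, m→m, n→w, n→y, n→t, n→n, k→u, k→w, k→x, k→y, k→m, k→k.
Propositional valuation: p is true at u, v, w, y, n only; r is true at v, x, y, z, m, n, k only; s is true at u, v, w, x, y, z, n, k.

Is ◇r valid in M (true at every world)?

Recall that ◇ψ holds at a world iff ψ holds at some accessible world.
Let φ = ◇r. Evaluate φ at each world:
  u (successors {u, w, z, m}): φ is true.
  v (successors {v, t, m}): φ is true.
  w (successors {w, y, m}): φ is true.
  x (successors {w, x, y, t}): φ is true.
  y (successors {u, v, y, t, m}): φ is true.
  z (successors {y, z, k}): φ is true.
  t (successors {y, t, n}): φ is true.
  m (successors {x, y, z, t, m}): φ is true.
  n (successors {w, y, t, n}): φ is true.
  k (successors {u, w, x, y, m, k}): φ is true.
For instance, at x:
  At x: ◇r requires r at some successor in {w, x, y, t}.
    r holds at x, so ◇r is true at x.

Yes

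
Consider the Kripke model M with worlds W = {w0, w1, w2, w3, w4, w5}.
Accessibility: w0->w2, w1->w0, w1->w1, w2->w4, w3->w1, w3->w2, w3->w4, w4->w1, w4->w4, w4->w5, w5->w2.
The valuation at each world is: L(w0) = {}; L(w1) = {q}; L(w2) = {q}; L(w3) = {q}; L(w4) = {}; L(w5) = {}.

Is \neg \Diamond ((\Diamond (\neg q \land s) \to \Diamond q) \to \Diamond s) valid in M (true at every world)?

Yes

Let φ = \neg \Diamond ((\Diamond (\neg q \land s) \to \Diamond q) \to \Diamond s). Evaluate φ at each world:
  w0 (successors {w2}): φ is true.
  w1 (successors {w0, w1}): φ is true.
  w2 (successors {w4}): φ is true.
  w3 (successors {w1, w2, w4}): φ is true.
  w4 (successors {w1, w4, w5}): φ is true.
  w5 (successors {w2}): φ is true.
For instance, at w0:
  At w0: \Diamond ((\Diamond (\neg q \land s) \to \Diamond q) \to \Diamond s) is false, so \neg \Diamond ((\Diamond (\neg q \land s) \to \Diamond q) \to \Diamond s) is true.
    At w0: \Diamond ((\Diamond (\neg q \land s) \to \Diamond q) \to \Diamond s) requires (\Diamond (\neg q \land s) \to \Diamond q) \to \Diamond s at some successor in {w2}.
      At w2: (\Diamond (\neg q \land s) \to \Diamond q) \to \Diamond s is false.
    So \Diamond ((\Diamond (\neg q \land s) \to \Diamond q) \to \Diamond s) is false at w0.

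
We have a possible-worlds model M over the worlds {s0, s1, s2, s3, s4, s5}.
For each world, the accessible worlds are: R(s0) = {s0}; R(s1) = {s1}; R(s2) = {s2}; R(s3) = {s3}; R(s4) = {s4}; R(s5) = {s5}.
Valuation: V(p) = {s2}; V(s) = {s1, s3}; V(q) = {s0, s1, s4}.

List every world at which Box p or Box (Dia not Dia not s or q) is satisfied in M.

s0, s1, s2, s3, s4

Recall that Box ψ holds at a world iff ψ holds at every accessible world, and Dia ψ holds iff ψ holds at some accessible world.
Let φ = Box p or Box (Dia not Dia not s or q). Evaluate φ at each world:
  s0 (successors {s0}): φ is true.
  s1 (successors {s1}): φ is true.
  s2 (successors {s2}): φ is true.
  s3 (successors {s3}): φ is true.
  s4 (successors {s4}): φ is true.
  s5 (successors {s5}): φ is false.
For instance, at s2:
  At s2: Box p is true, Box (Dia not Dia not s or q) is false, so Box p or Box (Dia not Dia not s or q) is true.
    At s2: Box p requires p at every successor {s2}.
      At s2: p is true.
    So Box p is true at s2.
    At s2: Box (Dia not Dia not s or q) requires Dia not Dia not s or q at every successor {s2}.
      Dia not Dia not s or q fails at s2, so Box (Dia not Dia not s or q) is false at s2.
Satisfying worlds: {s0, s1, s2, s3, s4}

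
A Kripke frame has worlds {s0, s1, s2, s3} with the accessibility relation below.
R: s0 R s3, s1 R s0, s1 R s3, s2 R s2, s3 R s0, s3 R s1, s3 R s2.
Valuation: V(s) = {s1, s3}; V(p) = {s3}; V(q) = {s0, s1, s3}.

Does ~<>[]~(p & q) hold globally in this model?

No

Let φ = ~<>[]~(p & q). Evaluate φ at each world:
  s0 (successors {s3}): φ is false.
  s1 (successors {s0, s3}): φ is false.
  s2 (successors {s2}): φ is false.
  s3 (successors {s0, s1, s2}): φ is false.
Detail at s0 (counterexample):
  At s0: <>[]~(p & q) is true, so ~<>[]~(p & q) is false.
    At s0: <>[]~(p & q) requires []~(p & q) at some successor in {s3}.
      []~(p & q) holds at s3, so <>[]~(p & q) is true at s0.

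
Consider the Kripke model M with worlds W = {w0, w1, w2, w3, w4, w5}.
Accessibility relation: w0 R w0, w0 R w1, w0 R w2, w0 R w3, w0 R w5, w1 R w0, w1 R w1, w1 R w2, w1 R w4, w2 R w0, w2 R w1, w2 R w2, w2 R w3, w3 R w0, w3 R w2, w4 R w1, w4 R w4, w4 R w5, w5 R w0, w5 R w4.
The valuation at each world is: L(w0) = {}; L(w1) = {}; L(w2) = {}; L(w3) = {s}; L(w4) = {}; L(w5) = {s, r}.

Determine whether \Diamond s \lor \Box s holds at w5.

Recall that \Box ψ holds at a world iff ψ holds at every accessible world, and \Diamond ψ holds iff ψ holds at some accessible world.
At w5: \Diamond s is false, \Box s is false, so \Diamond s \lor \Box s is false.
  At w5: \Diamond s requires s at some successor in {w0, w4}.
    At w0: s is false.
    At w4: s is false.
  So \Diamond s is false at w5.
  At w5: \Box s requires s at every successor {w0, w4}.
    s fails at w0, so \Box s is false at w5.

No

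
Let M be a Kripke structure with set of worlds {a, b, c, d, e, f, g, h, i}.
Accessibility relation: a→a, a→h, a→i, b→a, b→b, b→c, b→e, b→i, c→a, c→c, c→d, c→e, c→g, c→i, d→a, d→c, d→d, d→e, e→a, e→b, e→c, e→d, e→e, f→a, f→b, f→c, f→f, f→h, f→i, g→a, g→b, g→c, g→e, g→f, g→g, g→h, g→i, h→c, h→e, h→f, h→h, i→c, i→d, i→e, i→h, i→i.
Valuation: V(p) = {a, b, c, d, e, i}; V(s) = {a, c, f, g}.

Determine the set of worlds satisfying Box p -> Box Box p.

a, c, f, g, h, i

Let φ = Box p -> Box Box p. Evaluate φ at each world:
  a (successors {a, h, i}): φ is true.
  b (successors {a, b, c, e, i}): φ is false.
  c (successors {a, c, d, e, g, i}): φ is true.
  d (successors {a, c, d, e}): φ is false.
  e (successors {a, b, c, d, e}): φ is false.
  f (successors {a, b, c, f, h, i}): φ is true.
  g (successors {a, b, c, e, f, g, h, i}): φ is true.
  h (successors {c, e, f, h}): φ is true.
  i (successors {c, d, e, h, i}): φ is true.
For instance, at i:
  At i: Box p is false, Box Box p is false, so Box p -> Box Box p is true.
    At i: Box p requires p at every successor {c, d, e, h, i}.
      p fails at h, so Box p is false at i.
    At i: Box Box p requires Box p at every successor {c, d, e, h, i}.
      Box p fails at c, so Box Box p is false at i.
Satisfying worlds: {a, c, f, g, h, i}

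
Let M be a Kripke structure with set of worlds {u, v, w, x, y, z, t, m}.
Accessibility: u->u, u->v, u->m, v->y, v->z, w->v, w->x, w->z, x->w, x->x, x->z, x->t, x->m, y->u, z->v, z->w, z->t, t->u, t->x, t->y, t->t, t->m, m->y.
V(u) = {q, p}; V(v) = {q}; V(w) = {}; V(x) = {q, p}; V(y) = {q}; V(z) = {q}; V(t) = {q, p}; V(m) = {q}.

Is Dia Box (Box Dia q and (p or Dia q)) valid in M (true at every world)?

Yes

Recall that Box ψ holds at a world iff ψ holds at every accessible world, and Dia ψ holds iff ψ holds at some accessible world.
Let φ = Dia Box (Box Dia q and (p or Dia q)). Evaluate φ at each world:
  u (successors {u, v, m}): φ is true.
  v (successors {y, z}): φ is true.
  w (successors {v, x, z}): φ is true.
  x (successors {w, x, z, t, m}): φ is true.
  y (successors {u}): φ is true.
  z (successors {v, w, t}): φ is true.
  t (successors {u, x, y, t, m}): φ is true.
  m (successors {y}): φ is true.
For instance, at t:
  At t: Dia Box (Box Dia q and (p or Dia q)) requires Box (Box Dia q and (p or Dia q)) at some successor in {u, x, y, t, m}.
    Box (Box Dia q and (p or Dia q)) holds at u, so Dia Box (Box Dia q and (p or Dia q)) is true at t.
      At u: Box (Box Dia q and (p or Dia q)) requires Box Dia q and (p or Dia q) at every successor {u, v, m}.
        At u: Box Dia q and (p or Dia q) is true.
        At v: Box Dia q and (p or Dia q) is true.
        At m: Box Dia q and (p or Dia q) is true.
      So Box (Box Dia q and (p or Dia q)) is true at u.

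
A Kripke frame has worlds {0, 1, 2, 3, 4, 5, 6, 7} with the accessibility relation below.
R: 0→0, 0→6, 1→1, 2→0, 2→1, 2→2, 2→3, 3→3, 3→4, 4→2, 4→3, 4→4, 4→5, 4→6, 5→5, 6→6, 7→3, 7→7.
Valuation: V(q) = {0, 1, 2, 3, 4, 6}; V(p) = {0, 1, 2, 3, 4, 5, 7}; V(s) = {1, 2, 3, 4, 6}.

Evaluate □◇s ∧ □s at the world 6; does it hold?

At 6: □◇s is true, □s is true, so □◇s ∧ □s is true.
  At 6: □◇s requires ◇s at every successor {6}.
      At 6: ◇s requires s at some successor in {6}.
        s holds at 6, so ◇s is true at 6.
  So □◇s is true at 6.
  At 6: □s requires s at every successor {6}.
    At 6: s is true.
  So □s is true at 6.

Yes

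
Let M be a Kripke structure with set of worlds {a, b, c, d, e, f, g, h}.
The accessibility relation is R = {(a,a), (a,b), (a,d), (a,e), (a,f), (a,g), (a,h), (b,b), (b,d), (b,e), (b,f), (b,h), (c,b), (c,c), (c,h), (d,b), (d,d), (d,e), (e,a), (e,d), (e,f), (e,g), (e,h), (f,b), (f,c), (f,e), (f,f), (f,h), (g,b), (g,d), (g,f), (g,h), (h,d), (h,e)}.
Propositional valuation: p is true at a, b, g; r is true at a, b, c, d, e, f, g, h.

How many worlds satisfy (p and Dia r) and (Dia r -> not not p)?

Let φ = (p and Dia r) and (Dia r -> not not p). Evaluate φ at each world:
  a (successors {a, b, d, e, f, g, h}): φ is true.
  b (successors {b, d, e, f, h}): φ is true.
  c (successors {b, c, h}): φ is false.
  d (successors {b, d, e}): φ is false.
  e (successors {a, d, f, g, h}): φ is false.
  f (successors {b, c, e, f, h}): φ is false.
  g (successors {b, d, f, h}): φ is true.
  h (successors {d, e}): φ is false.
For instance, at b:
  At b: p and Dia r is true, Dia r -> not not p is true, so (p and Dia r) and (Dia r -> not not p) is true.
    At b: p is true, Dia r is true, so p and Dia r is true.
      At b: Dia r requires r at some successor in {b, d, e, f, h}.
        r holds at b, so Dia r is true at b.
    At b: Dia r is true, not not p is true, so Dia r -> not not p is true.
      At b: Dia r requires r at some successor in {b, d, e, f, h}.
        r holds at b, so Dia r is true at b.
Satisfying worlds: {a, b, g}

3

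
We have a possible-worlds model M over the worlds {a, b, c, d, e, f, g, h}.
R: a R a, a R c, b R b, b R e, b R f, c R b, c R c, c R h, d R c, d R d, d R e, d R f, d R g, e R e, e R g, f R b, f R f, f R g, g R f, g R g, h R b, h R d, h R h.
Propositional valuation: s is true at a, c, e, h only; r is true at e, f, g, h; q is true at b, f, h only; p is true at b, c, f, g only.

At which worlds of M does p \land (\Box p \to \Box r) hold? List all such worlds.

b, c, g

Recall that \Box ψ holds at a world iff ψ holds at every accessible world, and \Diamond ψ holds iff ψ holds at some accessible world.
Let φ = p \land (\Box p \to \Box r). Evaluate φ at each world:
  a (successors {a, c}): φ is false.
  b (successors {b, e, f}): φ is true.
  c (successors {b, c, h}): φ is true.
  d (successors {c, d, e, f, g}): φ is false.
  e (successors {e, g}): φ is false.
  f (successors {b, f, g}): φ is false.
  g (successors {f, g}): φ is true.
  h (successors {b, d, h}): φ is false.
For instance, at d:
  At d: p is false, \Box p \to \Box r is true, so p \land (\Box p \to \Box r) is false.
    At d: \Box p is false, \Box r is false, so \Box p \to \Box r is true.
      At d: \Box p requires p at every successor {c, d, e, f, g}.
        p fails at d, so \Box p is false at d.
      At d: \Box r requires r at every successor {c, d, e, f, g}.
        r fails at c, so \Box r is false at d.
Satisfying worlds: {b, c, g}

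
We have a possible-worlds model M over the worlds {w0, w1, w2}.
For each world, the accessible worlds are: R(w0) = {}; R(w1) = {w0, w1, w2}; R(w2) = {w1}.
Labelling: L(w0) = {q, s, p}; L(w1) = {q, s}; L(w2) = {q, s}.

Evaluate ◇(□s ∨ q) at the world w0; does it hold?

At w0: no accessible worlds, so ◇(□s ∨ q) is false.

No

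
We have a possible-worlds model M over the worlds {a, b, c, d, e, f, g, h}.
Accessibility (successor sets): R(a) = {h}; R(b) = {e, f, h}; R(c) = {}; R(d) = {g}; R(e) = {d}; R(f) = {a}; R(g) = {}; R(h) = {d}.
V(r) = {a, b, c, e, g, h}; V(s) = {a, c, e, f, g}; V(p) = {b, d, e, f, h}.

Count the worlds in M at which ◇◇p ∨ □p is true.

7

Recall that □ψ holds at a world iff ψ holds at every accessible world, and ◇ψ holds iff ψ holds at some accessible world.
Let φ = ◇◇p ∨ □p. Evaluate φ at each world:
  a (successors {h}): φ is true.
  b (successors {e, f, h}): φ is true.
  c (successors ∅): φ is true.
  d (successors {g}): φ is false.
  e (successors {d}): φ is true.
  f (successors {a}): φ is true.
  g (successors ∅): φ is true.
  h (successors {d}): φ is true.
For instance, at d:
  At d: ◇◇p is false, □p is false, so ◇◇p ∨ □p is false.
    At d: ◇◇p requires ◇p at some successor in {g}.
      At g: ◇p is false.
    So ◇◇p is false at d.
    At d: □p requires p at every successor {g}.
      p fails at g, so □p is false at d.
Satisfying worlds: {a, b, c, e, f, g, h}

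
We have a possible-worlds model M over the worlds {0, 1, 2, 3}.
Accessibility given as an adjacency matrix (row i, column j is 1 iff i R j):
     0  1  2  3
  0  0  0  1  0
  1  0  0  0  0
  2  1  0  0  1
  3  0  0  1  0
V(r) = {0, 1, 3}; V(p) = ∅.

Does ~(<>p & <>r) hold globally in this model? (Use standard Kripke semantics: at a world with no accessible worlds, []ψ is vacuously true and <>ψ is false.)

Let φ = ~(<>p & <>r). Evaluate φ at each world:
  0 (successors {2}): φ is true.
  1 (successors ∅): φ is true.
  2 (successors {0, 3}): φ is true.
  3 (successors {2}): φ is true.
For instance, at 2:
  At 2: <>p & <>r is false, so ~(<>p & <>r) is true.
    At 2: <>p is false, <>r is true, so <>p & <>r is false.
      At 2: <>p requires p at some successor in {0, 3}.
        At 0: p is false.
        At 3: p is false.
      So <>p is false at 2.
      At 2: <>r requires r at some successor in {0, 3}.
        r holds at 0, so <>r is true at 2.

Yes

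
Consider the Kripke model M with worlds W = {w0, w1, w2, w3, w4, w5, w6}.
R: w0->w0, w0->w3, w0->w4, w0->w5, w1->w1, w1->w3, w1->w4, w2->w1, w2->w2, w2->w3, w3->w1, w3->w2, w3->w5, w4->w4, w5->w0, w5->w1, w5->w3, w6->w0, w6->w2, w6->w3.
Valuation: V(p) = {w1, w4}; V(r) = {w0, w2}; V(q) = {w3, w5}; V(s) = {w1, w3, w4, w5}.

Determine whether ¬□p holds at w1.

Recall that □ψ holds at a world iff ψ holds at every accessible world, and ◇ψ holds iff ψ holds at some accessible world.
At w1: □p is false, so ¬□p is true.
  At w1: □p requires p at every successor {w1, w3, w4}.
    p fails at w3, so □p is false at w1.

Yes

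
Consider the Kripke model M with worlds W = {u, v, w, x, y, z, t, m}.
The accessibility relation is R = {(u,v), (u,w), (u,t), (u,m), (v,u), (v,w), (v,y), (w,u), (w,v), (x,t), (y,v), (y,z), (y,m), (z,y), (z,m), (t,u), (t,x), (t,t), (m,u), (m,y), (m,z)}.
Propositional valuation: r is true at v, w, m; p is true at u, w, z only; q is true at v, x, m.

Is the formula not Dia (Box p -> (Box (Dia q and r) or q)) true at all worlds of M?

Recall that Box ψ holds at a world iff ψ holds at every accessible world, and Dia ψ holds iff ψ holds at some accessible world.
Let φ = not Dia (Box p -> (Box (Dia q and r) or q)). Evaluate φ at each world:
  u (successors {v, w, t, m}): φ is false.
  v (successors {u, w, y}): φ is false.
  w (successors {u, v}): φ is false.
  x (successors {t}): φ is false.
  y (successors {v, z, m}): φ is false.
  z (successors {y, m}): φ is false.
  t (successors {u, x, t}): φ is false.
  m (successors {u, y, z}): φ is false.
Detail at u (counterexample):
  At u: Dia (Box p -> (Box (Dia q and r) or q)) is true, so not Dia (Box p -> (Box (Dia q and r) or q)) is false.
    At u: Dia (Box p -> (Box (Dia q and r) or q)) requires Box p -> (Box (Dia q and r) or q) at some successor in {v, w, t, m}.
      Box p -> (Box (Dia q and r) or q) holds at v, so Dia (Box p -> (Box (Dia q and r) or q)) is true at u.

No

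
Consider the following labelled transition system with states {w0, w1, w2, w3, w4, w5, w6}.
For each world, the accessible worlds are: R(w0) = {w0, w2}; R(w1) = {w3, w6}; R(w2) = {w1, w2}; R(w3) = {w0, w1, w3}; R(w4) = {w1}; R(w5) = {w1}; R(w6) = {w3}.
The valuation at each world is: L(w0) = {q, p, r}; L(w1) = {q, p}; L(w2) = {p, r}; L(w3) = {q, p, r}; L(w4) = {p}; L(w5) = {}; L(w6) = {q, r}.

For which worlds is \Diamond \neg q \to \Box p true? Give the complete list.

w0, w1, w2, w3, w4, w5, w6

Let φ = \Diamond \neg q \to \Box p. Evaluate φ at each world:
  w0 (successors {w0, w2}): φ is true.
  w1 (successors {w3, w6}): φ is true.
  w2 (successors {w1, w2}): φ is true.
  w3 (successors {w0, w1, w3}): φ is true.
  w4 (successors {w1}): φ is true.
  w5 (successors {w1}): φ is true.
  w6 (successors {w3}): φ is true.
For instance, at w6:
  At w6: \Diamond \neg q is false, \Box p is true, so \Diamond \neg q \to \Box p is true.
    At w6: \Diamond \neg q requires \neg q at some successor in {w3}.
      At w3: \neg q is false.
    So \Diamond \neg q is false at w6.
    At w6: \Box p requires p at every successor {w3}.
      At w3: p is true.
    So \Box p is true at w6.
Satisfying worlds: {w0, w1, w2, w3, w4, w5, w6}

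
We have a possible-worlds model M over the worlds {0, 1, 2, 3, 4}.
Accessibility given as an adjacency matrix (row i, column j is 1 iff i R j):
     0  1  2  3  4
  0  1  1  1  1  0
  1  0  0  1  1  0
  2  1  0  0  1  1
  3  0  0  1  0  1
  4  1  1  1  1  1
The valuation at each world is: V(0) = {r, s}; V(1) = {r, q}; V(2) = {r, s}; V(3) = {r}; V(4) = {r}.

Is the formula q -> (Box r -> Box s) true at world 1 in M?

At 1: q is true, Box r -> Box s is false, so q -> (Box r -> Box s) is false.
  At 1: Box r is true, Box s is false, so Box r -> Box s is false.
    At 1: Box r requires r at every successor {2, 3}.
      At 2: r is true.
      At 3: r is true.
    So Box r is true at 1.
    At 1: Box s requires s at every successor {2, 3}.
      s fails at 3, so Box s is false at 1.

No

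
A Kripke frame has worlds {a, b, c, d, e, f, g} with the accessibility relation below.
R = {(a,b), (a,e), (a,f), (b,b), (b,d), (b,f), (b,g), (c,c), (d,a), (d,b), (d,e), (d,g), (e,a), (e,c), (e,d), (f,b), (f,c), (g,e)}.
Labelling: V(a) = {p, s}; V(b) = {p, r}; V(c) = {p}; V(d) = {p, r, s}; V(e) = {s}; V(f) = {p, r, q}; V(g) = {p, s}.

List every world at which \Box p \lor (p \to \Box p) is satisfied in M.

Let φ = \Box p \lor (p \to \Box p). Evaluate φ at each world:
  a (successors {b, e, f}): φ is false.
  b (successors {b, d, f, g}): φ is true.
  c (successors {c}): φ is true.
  d (successors {a, b, e, g}): φ is false.
  e (successors {a, c, d}): φ is true.
  f (successors {b, c}): φ is true.
  g (successors {e}): φ is false.
For instance, at e:
  At e: \Box p is true, p \to \Box p is true, so \Box p \lor (p \to \Box p) is true.
    At e: \Box p requires p at every successor {a, c, d}.
      At a: p is true.
      At c: p is true.
      At d: p is true.
    So \Box p is true at e.
    At e: p is false, \Box p is true, so p \to \Box p is true.
      At e: \Box p requires p at every successor {a, c, d}.
        At a: p is true.
        At c: p is true.
        At d: p is true.
      So \Box p is true at e.
Satisfying worlds: {b, c, e, f}

b, c, e, f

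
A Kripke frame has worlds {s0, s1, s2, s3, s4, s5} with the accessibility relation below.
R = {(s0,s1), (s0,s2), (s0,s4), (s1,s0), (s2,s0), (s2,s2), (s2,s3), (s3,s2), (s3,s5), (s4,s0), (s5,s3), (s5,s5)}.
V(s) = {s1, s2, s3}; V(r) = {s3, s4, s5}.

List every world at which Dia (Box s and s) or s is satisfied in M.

s1, s2, s3

Let φ = Dia (Box s and s) or s. Evaluate φ at each world:
  s0 (successors {s1, s2, s4}): φ is false.
  s1 (successors {s0}): φ is true.
  s2 (successors {s0, s2, s3}): φ is true.
  s3 (successors {s2, s5}): φ is true.
  s4 (successors {s0}): φ is false.
  s5 (successors {s3, s5}): φ is false.
For instance, at s0:
  At s0: Dia (Box s and s) is false, s is false, so Dia (Box s and s) or s is false.
    At s0: Dia (Box s and s) requires Box s and s at some successor in {s1, s2, s4}.
      At s1: Box s and s is false.
      At s2: Box s and s is false.
      At s4: Box s and s is false.
    So Dia (Box s and s) is false at s0.
Satisfying worlds: {s1, s2, s3}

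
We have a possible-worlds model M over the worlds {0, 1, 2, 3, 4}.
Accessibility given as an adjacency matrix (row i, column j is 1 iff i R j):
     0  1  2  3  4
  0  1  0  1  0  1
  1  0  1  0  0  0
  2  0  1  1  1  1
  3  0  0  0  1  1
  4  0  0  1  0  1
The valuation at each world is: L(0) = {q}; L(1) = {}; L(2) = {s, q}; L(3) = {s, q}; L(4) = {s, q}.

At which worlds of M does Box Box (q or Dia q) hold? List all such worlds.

3

Let φ = Box Box (q or Dia q). Evaluate φ at each world:
  0 (successors {0, 2, 4}): φ is false.
  1 (successors {1}): φ is false.
  2 (successors {1, 2, 3, 4}): φ is false.
  3 (successors {3, 4}): φ is true.
  4 (successors {2, 4}): φ is false.
For instance, at 4:
  At 4: Box Box (q or Dia q) requires Box (q or Dia q) at every successor {2, 4}.
    Box (q or Dia q) fails at 2, so Box Box (q or Dia q) is false at 4.
      At 2: Box (q or Dia q) requires q or Dia q at every successor {1, 2, 3, 4}.
        q or Dia q fails at 1, so Box (q or Dia q) is false at 2.
Satisfying worlds: {3}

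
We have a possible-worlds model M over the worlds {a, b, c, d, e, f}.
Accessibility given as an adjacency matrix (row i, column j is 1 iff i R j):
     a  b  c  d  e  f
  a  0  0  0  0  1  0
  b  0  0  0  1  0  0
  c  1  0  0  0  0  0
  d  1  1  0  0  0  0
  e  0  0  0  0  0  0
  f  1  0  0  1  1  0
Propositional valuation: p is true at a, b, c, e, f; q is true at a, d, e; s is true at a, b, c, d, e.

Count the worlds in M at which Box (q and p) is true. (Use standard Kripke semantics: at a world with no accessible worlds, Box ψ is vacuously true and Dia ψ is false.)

Let φ = Box (q and p). Evaluate φ at each world:
  a (successors {e}): φ is true.
  b (successors {d}): φ is false.
  c (successors {a}): φ is true.
  d (successors {a, b}): φ is false.
  e (successors ∅): φ is true.
  f (successors {a, d, e}): φ is false.
For instance, at a:
  At a: Box (q and p) requires q and p at every successor {e}.
    At e: q and p is true.
  So Box (q and p) is true at a.
Satisfying worlds: {a, c, e}

3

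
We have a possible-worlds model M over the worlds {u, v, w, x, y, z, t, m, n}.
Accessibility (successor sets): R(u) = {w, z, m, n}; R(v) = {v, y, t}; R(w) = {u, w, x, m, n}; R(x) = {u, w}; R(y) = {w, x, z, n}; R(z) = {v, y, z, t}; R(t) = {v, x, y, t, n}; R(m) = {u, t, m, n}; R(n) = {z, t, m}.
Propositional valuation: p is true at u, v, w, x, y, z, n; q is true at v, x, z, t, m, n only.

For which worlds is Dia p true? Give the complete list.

Let φ = Dia p. Evaluate φ at each world:
  u (successors {w, z, m, n}): φ is true.
  v (successors {v, y, t}): φ is true.
  w (successors {u, w, x, m, n}): φ is true.
  x (successors {u, w}): φ is true.
  y (successors {w, x, z, n}): φ is true.
  z (successors {v, y, z, t}): φ is true.
  t (successors {v, x, y, t, n}): φ is true.
  m (successors {u, t, m, n}): φ is true.
  n (successors {z, t, m}): φ is true.
For instance, at t:
  At t: Dia p requires p at some successor in {v, x, y, t, n}.
    p holds at v, so Dia p is true at t.
Satisfying worlds: {u, v, w, x, y, z, t, m, n}

u, v, w, x, y, z, t, m, n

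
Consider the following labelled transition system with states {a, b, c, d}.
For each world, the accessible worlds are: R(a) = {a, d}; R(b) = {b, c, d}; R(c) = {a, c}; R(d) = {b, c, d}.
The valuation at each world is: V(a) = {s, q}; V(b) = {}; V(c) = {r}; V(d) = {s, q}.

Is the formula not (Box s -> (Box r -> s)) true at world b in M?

No

At b: Box s -> (Box r -> s) is true, so not (Box s -> (Box r -> s)) is false.
  At b: Box s is false, Box r -> s is true, so Box s -> (Box r -> s) is true.
    At b: Box s requires s at every successor {b, c, d}.
      s fails at b, so Box s is false at b.
    At b: Box r is false, s is false, so Box r -> s is true.
      At b: Box r requires r at every successor {b, c, d}.
        r fails at b, so Box r is false at b.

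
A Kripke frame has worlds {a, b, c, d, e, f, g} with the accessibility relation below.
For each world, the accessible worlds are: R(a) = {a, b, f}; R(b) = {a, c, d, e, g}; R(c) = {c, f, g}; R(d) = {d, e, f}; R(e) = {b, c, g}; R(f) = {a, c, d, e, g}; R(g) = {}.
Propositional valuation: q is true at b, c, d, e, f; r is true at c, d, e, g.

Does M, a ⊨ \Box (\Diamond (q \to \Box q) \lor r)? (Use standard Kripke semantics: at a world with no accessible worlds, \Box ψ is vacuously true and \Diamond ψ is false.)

At a: \Box (\Diamond (q \to \Box q) \lor r) requires \Diamond (q \to \Box q) \lor r at every successor {a, b, f}.
    At a: \Diamond (q \to \Box q) is true, r is false, so \Diamond (q \to \Box q) \lor r is true.
      At a: \Diamond (q \to \Box q) requires q \to \Box q at some successor in {a, b, f}.
        q \to \Box q holds at a, so \Diamond (q \to \Box q) is true at a.
    At b: \Diamond (q \to \Box q) is true, r is false, so \Diamond (q \to \Box q) \lor r is true.
      At b: \Diamond (q \to \Box q) requires q \to \Box q at some successor in {a, c, d, e, g}.
        q \to \Box q holds at a, so \Diamond (q \to \Box q) is true at b.
    At f: \Diamond (q \to \Box q) is true, r is false, so \Diamond (q \to \Box q) \lor r is true.
      At f: \Diamond (q \to \Box q) requires q \to \Box q at some successor in {a, c, d, e, g}.
        q \to \Box q holds at a, so \Diamond (q \to \Box q) is true at f.
So \Box (\Diamond (q \to \Box q) \lor r) is true at a.

Yes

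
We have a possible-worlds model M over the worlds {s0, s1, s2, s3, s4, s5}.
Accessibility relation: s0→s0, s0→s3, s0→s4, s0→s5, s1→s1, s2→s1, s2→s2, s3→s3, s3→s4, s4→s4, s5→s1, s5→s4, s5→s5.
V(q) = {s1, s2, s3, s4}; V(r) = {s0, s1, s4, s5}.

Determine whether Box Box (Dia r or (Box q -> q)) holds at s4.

Yes

At s4: Box Box (Dia r or (Box q -> q)) requires Box (Dia r or (Box q -> q)) at every successor {s4}.
    At s4: Box (Dia r or (Box q -> q)) requires Dia r or (Box q -> q) at every successor {s4}.
      At s4: Dia r or (Box q -> q) is true.
    So Box (Dia r or (Box q -> q)) is true at s4.
So Box Box (Dia r or (Box q -> q)) is true at s4.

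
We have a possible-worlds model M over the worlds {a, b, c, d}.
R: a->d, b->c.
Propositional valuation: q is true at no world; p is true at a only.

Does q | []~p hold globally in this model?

Yes

Let φ = q | []~p. Evaluate φ at each world:
  a (successors {d}): φ is true.
  b (successors {c}): φ is true.
  c (successors ∅): φ is true.
  d (successors ∅): φ is true.
For instance, at b:
  At b: q is false, []~p is true, so q | []~p is true.
    At b: []~p requires ~p at every successor {c}.
      At c: ~p is true.
    So []~p is true at b.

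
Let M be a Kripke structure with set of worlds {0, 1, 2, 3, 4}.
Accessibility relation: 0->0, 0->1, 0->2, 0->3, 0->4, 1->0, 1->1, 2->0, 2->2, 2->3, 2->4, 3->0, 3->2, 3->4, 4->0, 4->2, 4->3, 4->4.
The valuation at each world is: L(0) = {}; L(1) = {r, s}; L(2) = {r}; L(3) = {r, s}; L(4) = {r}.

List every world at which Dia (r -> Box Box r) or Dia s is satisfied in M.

Let φ = Dia (r -> Box Box r) or Dia s. Evaluate φ at each world:
  0 (successors {0, 1, 2, 3, 4}): φ is true.
  1 (successors {0, 1}): φ is true.
  2 (successors {0, 2, 3, 4}): φ is true.
  3 (successors {0, 2, 4}): φ is true.
  4 (successors {0, 2, 3, 4}): φ is true.
For instance, at 2:
  At 2: Dia (r -> Box Box r) is true, Dia s is true, so Dia (r -> Box Box r) or Dia s is true.
    At 2: Dia (r -> Box Box r) requires r -> Box Box r at some successor in {0, 2, 3, 4}.
      r -> Box Box r holds at 0, so Dia (r -> Box Box r) is true at 2.
    At 2: Dia s requires s at some successor in {0, 2, 3, 4}.
      s holds at 3, so Dia s is true at 2.
Satisfying worlds: {0, 1, 2, 3, 4}

0, 1, 2, 3, 4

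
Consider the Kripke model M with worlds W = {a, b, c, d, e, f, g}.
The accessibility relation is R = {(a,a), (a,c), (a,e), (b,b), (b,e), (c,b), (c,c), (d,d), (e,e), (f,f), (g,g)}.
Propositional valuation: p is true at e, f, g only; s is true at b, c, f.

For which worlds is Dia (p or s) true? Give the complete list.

Recall that Dia ψ holds at a world iff ψ holds at some accessible world.
Let φ = Dia (p or s). Evaluate φ at each world:
  a (successors {a, c, e}): φ is true.
  b (successors {b, e}): φ is true.
  c (successors {b, c}): φ is true.
  d (successors {d}): φ is false.
  e (successors {e}): φ is true.
  f (successors {f}): φ is true.
  g (successors {g}): φ is true.
For instance, at g:
  At g: Dia (p or s) requires p or s at some successor in {g}.
    p or s holds at g, so Dia (p or s) is true at g.
Satisfying worlds: {a, b, c, e, f, g}

a, b, c, e, f, g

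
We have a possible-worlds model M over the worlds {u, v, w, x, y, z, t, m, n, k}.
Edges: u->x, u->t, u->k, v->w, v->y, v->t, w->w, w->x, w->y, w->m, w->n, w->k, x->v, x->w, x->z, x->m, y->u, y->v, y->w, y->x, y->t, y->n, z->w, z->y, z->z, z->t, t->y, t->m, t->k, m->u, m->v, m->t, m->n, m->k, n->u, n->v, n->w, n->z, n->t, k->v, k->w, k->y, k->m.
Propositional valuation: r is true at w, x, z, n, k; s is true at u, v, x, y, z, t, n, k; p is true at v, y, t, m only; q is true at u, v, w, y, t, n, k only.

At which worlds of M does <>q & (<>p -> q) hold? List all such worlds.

Let φ = <>q & (<>p -> q). Evaluate φ at each world:
  u (successors {x, t, k}): φ is true.
  v (successors {w, y, t}): φ is true.
  w (successors {w, x, y, m, n, k}): φ is true.
  x (successors {v, w, z, m}): φ is false.
  y (successors {u, v, w, x, t, n}): φ is true.
  z (successors {w, y, z, t}): φ is false.
  t (successors {y, m, k}): φ is true.
  m (successors {u, v, t, n, k}): φ is false.
  n (successors {u, v, w, z, t}): φ is true.
  k (successors {v, w, y, m}): φ is true.
For instance, at m:
  At m: <>q is true, <>p -> q is false, so <>q & (<>p -> q) is false.
    At m: <>q requires q at some successor in {u, v, t, n, k}.
      q holds at u, so <>q is true at m.
    At m: <>p is true, q is false, so <>p -> q is false.
      At m: <>p requires p at some successor in {u, v, t, n, k}.
        p holds at v, so <>p is true at m.
Satisfying worlds: {u, v, w, y, t, n, k}

u, v, w, y, t, n, k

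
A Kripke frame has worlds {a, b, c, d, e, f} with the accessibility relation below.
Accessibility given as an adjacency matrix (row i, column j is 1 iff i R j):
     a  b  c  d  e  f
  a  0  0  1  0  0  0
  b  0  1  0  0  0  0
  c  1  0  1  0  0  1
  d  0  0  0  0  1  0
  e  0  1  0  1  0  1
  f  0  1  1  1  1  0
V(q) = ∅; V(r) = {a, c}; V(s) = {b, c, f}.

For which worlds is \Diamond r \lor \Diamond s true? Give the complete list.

Recall that \Diamond ψ holds at a world iff ψ holds at some accessible world.
Let φ = \Diamond r \lor \Diamond s. Evaluate φ at each world:
  a (successors {c}): φ is true.
  b (successors {b}): φ is true.
  c (successors {a, c, f}): φ is true.
  d (successors {e}): φ is false.
  e (successors {b, d, f}): φ is true.
  f (successors {b, c, d, e}): φ is true.
For instance, at b:
  At b: \Diamond r is false, \Diamond s is true, so \Diamond r \lor \Diamond s is true.
    At b: \Diamond r requires r at some successor in {b}.
      At b: r is false.
    So \Diamond r is false at b.
    At b: \Diamond s requires s at some successor in {b}.
      s holds at b, so \Diamond s is true at b.
Satisfying worlds: {a, b, c, e, f}

a, b, c, e, f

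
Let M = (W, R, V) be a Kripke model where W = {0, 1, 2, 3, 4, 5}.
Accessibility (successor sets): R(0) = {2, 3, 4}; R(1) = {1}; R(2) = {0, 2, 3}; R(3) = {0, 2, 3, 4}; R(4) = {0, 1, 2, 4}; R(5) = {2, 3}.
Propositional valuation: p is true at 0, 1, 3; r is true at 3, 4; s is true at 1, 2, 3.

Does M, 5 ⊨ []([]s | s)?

At 5: []([]s | s) requires []s | s at every successor {2, 3}.
    At 2: []s is false, s is true, so []s | s is true.
      At 2: []s requires s at every successor {0, 2, 3}.
        s fails at 0, so []s is false at 2.
    At 3: []s is false, s is true, so []s | s is true.
      At 3: []s requires s at every successor {0, 2, 3, 4}.
        s fails at 0, so []s is false at 3.
So []([]s | s) is true at 5.

Yes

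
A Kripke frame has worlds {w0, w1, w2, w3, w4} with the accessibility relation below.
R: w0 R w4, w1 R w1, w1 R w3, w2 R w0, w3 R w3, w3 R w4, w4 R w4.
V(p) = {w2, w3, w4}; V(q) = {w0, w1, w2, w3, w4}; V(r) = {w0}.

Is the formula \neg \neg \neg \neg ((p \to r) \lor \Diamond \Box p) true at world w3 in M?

Recall that \Box ψ holds at a world iff ψ holds at every accessible world, and \Diamond ψ holds iff ψ holds at some accessible world.
At w3: \neg \neg \neg ((p \to r) \lor \Diamond \Box p) is false, so \neg \neg \neg \neg ((p \to r) \lor \Diamond \Box p) is true.
  At w3: \neg \neg ((p \to r) \lor \Diamond \Box p) is true, so \neg \neg \neg ((p \to r) \lor \Diamond \Box p) is false.
    At w3: \neg ((p \to r) \lor \Diamond \Box p) is false, so \neg \neg ((p \to r) \lor \Diamond \Box p) is true.
      At w3: (p \to r) \lor \Diamond \Box p is true, so \neg ((p \to r) \lor \Diamond \Box p) is false.

Yes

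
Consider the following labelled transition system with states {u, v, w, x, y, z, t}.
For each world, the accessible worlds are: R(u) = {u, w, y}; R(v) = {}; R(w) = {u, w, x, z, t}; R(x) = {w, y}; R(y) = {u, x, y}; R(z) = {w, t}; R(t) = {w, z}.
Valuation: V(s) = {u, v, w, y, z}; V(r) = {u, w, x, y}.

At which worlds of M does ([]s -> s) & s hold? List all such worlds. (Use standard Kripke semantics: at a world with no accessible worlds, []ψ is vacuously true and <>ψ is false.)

Let φ = ([]s -> s) & s. Evaluate φ at each world:
  u (successors {u, w, y}): φ is true.
  v (successors ∅): φ is true.
  w (successors {u, w, x, z, t}): φ is true.
  x (successors {w, y}): φ is false.
  y (successors {u, x, y}): φ is true.
  z (successors {w, t}): φ is true.
  t (successors {w, z}): φ is false.
For instance, at x:
  At x: []s -> s is false, s is false, so ([]s -> s) & s is false.
    At x: []s is true, s is false, so []s -> s is false.
      At x: []s requires s at every successor {w, y}.
        At w: s is true.
        At y: s is true.
      So []s is true at x.
Satisfying worlds: {u, v, w, y, z}

u, v, w, y, z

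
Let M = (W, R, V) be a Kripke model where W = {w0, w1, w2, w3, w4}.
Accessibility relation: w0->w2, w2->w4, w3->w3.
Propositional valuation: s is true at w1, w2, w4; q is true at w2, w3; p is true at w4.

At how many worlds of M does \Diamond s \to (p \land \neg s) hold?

3

Let φ = \Diamond s \to (p \land \neg s). Evaluate φ at each world:
  w0 (successors {w2}): φ is false.
  w1 (successors ∅): φ is true.
  w2 (successors {w4}): φ is false.
  w3 (successors {w3}): φ is true.
  w4 (successors ∅): φ is true.
For instance, at w2:
  At w2: \Diamond s is true, p \land \neg s is false, so \Diamond s \to (p \land \neg s) is false.
    At w2: \Diamond s requires s at some successor in {w4}.
      s holds at w4, so \Diamond s is true at w2.
Satisfying worlds: {w1, w3, w4}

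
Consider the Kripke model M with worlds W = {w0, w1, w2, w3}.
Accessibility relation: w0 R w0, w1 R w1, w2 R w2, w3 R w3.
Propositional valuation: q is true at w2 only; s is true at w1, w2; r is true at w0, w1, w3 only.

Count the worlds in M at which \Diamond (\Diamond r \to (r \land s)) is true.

Let φ = \Diamond (\Diamond r \to (r \land s)). Evaluate φ at each world:
  w0 (successors {w0}): φ is false.
  w1 (successors {w1}): φ is true.
  w2 (successors {w2}): φ is true.
  w3 (successors {w3}): φ is false.
For instance, at w3:
  At w3: \Diamond (\Diamond r \to (r \land s)) requires \Diamond r \to (r \land s) at some successor in {w3}.
    At w3: \Diamond r \to (r \land s) is false.
  So \Diamond (\Diamond r \to (r \land s)) is false at w3.
Satisfying worlds: {w1, w2}

2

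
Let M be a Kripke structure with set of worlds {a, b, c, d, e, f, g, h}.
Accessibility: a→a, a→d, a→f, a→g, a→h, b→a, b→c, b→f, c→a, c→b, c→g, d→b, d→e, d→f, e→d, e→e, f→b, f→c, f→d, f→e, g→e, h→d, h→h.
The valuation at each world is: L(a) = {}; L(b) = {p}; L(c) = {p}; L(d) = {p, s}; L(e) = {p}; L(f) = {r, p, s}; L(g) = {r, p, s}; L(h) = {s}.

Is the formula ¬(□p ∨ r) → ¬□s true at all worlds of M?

No

Recall that □ψ holds at a world iff ψ holds at every accessible world, and ◇ψ holds iff ψ holds at some accessible world.
Let φ = ¬(□p ∨ r) → ¬□s. Evaluate φ at each world:
  a (successors {a, d, f, g, h}): φ is true.
  b (successors {a, c, f}): φ is true.
  c (successors {a, b, g}): φ is true.
  d (successors {b, e, f}): φ is true.
  e (successors {d, e}): φ is true.
  f (successors {b, c, d, e}): φ is true.
  g (successors {e}): φ is true.
  h (successors {d, h}): φ is false.
Detail at h (counterexample):
  At h: ¬(□p ∨ r) is true, ¬□s is false, so ¬(□p ∨ r) → ¬□s is false.
    At h: □p ∨ r is false, so ¬(□p ∨ r) is true.
      At h: □p is false, r is false, so □p ∨ r is false.
    At h: □s is true, so ¬□s is false.
      At h: □s requires s at every successor {d, h}.
        At d: s is true.
        At h: s is true.
      So □s is true at h.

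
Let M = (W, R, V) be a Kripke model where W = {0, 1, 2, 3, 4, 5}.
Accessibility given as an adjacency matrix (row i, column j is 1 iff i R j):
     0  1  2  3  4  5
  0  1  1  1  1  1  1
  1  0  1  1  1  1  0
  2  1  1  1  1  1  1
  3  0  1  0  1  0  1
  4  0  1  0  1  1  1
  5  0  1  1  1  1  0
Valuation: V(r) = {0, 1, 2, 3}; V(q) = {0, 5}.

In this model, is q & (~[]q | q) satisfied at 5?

Recall that []ψ holds at a world iff ψ holds at every accessible world, and <>ψ holds iff ψ holds at some accessible world.
At 5: q is true, ~[]q | q is true, so q & (~[]q | q) is true.
  At 5: ~[]q is true, q is true, so ~[]q | q is true.
    At 5: []q is false, so ~[]q is true.
      At 5: []q requires q at every successor {1, 2, 3, 4}.
        q fails at 1, so []q is false at 5.

Yes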